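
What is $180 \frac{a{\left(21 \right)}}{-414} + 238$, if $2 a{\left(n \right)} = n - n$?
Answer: $238$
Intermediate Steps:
$a{\left(n \right)} = 0$ ($a{\left(n \right)} = \frac{n - n}{2} = \frac{1}{2} \cdot 0 = 0$)
$180 \frac{a{\left(21 \right)}}{-414} + 238 = 180 \frac{0}{-414} + 238 = 180 \cdot 0 \left(- \frac{1}{414}\right) + 238 = 180 \cdot 0 + 238 = 0 + 238 = 238$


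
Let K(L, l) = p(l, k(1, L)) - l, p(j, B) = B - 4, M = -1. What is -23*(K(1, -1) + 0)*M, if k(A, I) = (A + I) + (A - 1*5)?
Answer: -115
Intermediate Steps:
k(A, I) = -5 + I + 2*A (k(A, I) = (A + I) + (A - 5) = (A + I) + (-5 + A) = -5 + I + 2*A)
p(j, B) = -4 + B
K(L, l) = -7 + L - l (K(L, l) = (-4 + (-5 + L + 2*1)) - l = (-4 + (-5 + L + 2)) - l = (-4 + (-3 + L)) - l = (-7 + L) - l = -7 + L - l)
-23*(K(1, -1) + 0)*M = -23*((-7 + 1 - 1*(-1)) + 0)*(-1) = -23*((-7 + 1 + 1) + 0)*(-1) = -23*(-5 + 0)*(-1) = -(-115)*(-1) = -23*5 = -115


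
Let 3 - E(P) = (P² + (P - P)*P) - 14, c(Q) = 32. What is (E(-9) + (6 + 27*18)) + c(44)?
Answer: 460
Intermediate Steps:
E(P) = 17 - P² (E(P) = 3 - ((P² + (P - P)*P) - 14) = 3 - ((P² + 0*P) - 14) = 3 - ((P² + 0) - 14) = 3 - (P² - 14) = 3 - (-14 + P²) = 3 + (14 - P²) = 17 - P²)
(E(-9) + (6 + 27*18)) + c(44) = ((17 - 1*(-9)²) + (6 + 27*18)) + 32 = ((17 - 1*81) + (6 + 486)) + 32 = ((17 - 81) + 492) + 32 = (-64 + 492) + 32 = 428 + 32 = 460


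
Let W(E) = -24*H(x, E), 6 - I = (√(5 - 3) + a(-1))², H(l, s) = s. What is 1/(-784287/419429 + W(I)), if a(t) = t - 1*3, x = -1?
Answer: 5592911651965/159158154052153 + 11258923906624*√2/477474462156459 ≈ 0.068488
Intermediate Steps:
a(t) = -3 + t (a(t) = t - 3 = -3 + t)
I = 6 - (-4 + √2)² (I = 6 - (√(5 - 3) + (-3 - 1))² = 6 - (√2 - 4)² = 6 - (-4 + √2)² ≈ -0.68629)
W(E) = -24*E
1/(-784287/419429 + W(I)) = 1/(-784287/419429 - 24*(-12 + 8*√2)) = 1/(-784287*1/419429 + (288 - 192*√2)) = 1/(-784287/419429 + (288 - 192*√2)) = 1/(120011265/419429 - 192*√2)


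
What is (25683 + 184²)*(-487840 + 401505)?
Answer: -5140299565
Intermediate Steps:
(25683 + 184²)*(-487840 + 401505) = (25683 + 33856)*(-86335) = 59539*(-86335) = -5140299565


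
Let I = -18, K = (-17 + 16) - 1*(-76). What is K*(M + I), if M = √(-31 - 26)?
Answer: -1350 + 75*I*√57 ≈ -1350.0 + 566.24*I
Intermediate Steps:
K = 75 (K = -1 + 76 = 75)
M = I*√57 (M = √(-57) = I*√57 ≈ 7.5498*I)
K*(M + I) = 75*(I*√57 - 18) = 75*(-18 + I*√57) = -1350 + 75*I*√57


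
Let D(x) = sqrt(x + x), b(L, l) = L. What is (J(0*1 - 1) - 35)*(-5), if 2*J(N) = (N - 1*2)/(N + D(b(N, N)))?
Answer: 345/2 - 5*I*sqrt(2)/2 ≈ 172.5 - 3.5355*I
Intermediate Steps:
D(x) = sqrt(2)*sqrt(x) (D(x) = sqrt(2*x) = sqrt(2)*sqrt(x))
J(N) = (-2 + N)/(2*(N + sqrt(2)*sqrt(N))) (J(N) = ((N - 1*2)/(N + sqrt(2)*sqrt(N)))/2 = ((N - 2)/(N + sqrt(2)*sqrt(N)))/2 = ((-2 + N)/(N + sqrt(2)*sqrt(N)))/2 = (-2 + N)/(2*(N + sqrt(2)*sqrt(N))))
(J(0*1 - 1) - 35)*(-5) = ((-1 + (0*1 - 1)/2)/((0*1 - 1) + sqrt(2)*sqrt(0*1 - 1)) - 35)*(-5) = ((-1 + (0 - 1)/2)/((0 - 1) + sqrt(2)*sqrt(0 - 1)) - 35)*(-5) = ((-1 + (1/2)*(-1))/(-1 + sqrt(2)*sqrt(-1)) - 35)*(-5) = ((-1 - 1/2)/(-1 + sqrt(2)*I) - 35)*(-5) = (-3/2/(-1 + I*sqrt(2)) - 35)*(-5) = (-3/(2*(-1 + I*sqrt(2))) - 35)*(-5) = (-35 - 3/(2*(-1 + I*sqrt(2))))*(-5) = 175 + 15/(2*(-1 + I*sqrt(2)))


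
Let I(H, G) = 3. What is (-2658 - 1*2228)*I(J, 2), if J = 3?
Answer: -14658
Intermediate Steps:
(-2658 - 1*2228)*I(J, 2) = (-2658 - 1*2228)*3 = (-2658 - 2228)*3 = -4886*3 = -14658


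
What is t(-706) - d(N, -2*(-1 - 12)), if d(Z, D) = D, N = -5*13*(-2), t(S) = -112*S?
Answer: 79046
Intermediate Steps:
N = 130 (N = -65*(-2) = 130)
t(-706) - d(N, -2*(-1 - 12)) = -112*(-706) - (-2)*(-1 - 12) = 79072 - (-2)*(-13) = 79072 - 1*26 = 79072 - 26 = 79046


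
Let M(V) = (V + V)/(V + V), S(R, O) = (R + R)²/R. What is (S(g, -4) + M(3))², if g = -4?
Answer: 225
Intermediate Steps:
S(R, O) = 4*R (S(R, O) = (2*R)²/R = (4*R²)/R = 4*R)
M(V) = 1 (M(V) = (2*V)/((2*V)) = (2*V)*(1/(2*V)) = 1)
(S(g, -4) + M(3))² = (4*(-4) + 1)² = (-16 + 1)² = (-15)² = 225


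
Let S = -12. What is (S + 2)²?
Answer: 100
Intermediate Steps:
(S + 2)² = (-12 + 2)² = (-10)² = 100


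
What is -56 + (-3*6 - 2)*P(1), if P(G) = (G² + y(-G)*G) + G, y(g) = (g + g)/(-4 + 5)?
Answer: -56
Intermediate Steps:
y(g) = 2*g (y(g) = (2*g)/1 = (2*g)*1 = 2*g)
P(G) = G - G² (P(G) = (G² + (2*(-G))*G) + G = (G² + (-2*G)*G) + G = (G² - 2*G²) + G = -G² + G = G - G²)
-56 + (-3*6 - 2)*P(1) = -56 + (-3*6 - 2)*(1*(1 - 1*1)) = -56 + (-18 - 2)*(1*(1 - 1)) = -56 - 20*0 = -56 + 0 = -56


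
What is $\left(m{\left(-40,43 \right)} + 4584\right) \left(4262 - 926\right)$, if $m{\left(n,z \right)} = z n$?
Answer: $9554304$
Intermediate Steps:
$m{\left(n,z \right)} = n z$
$\left(m{\left(-40,43 \right)} + 4584\right) \left(4262 - 926\right) = \left(\left(-40\right) 43 + 4584\right) \left(4262 - 926\right) = \left(-1720 + 4584\right) 3336 = 2864 \cdot 3336 = 9554304$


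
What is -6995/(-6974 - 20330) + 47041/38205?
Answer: 1551651439/1043149320 ≈ 1.4875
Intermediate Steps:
-6995/(-6974 - 20330) + 47041/38205 = -6995/(-27304) + 47041*(1/38205) = -6995*(-1/27304) + 47041/38205 = 6995/27304 + 47041/38205 = 1551651439/1043149320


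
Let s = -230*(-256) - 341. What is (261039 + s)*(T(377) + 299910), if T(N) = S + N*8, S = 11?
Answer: 96812000586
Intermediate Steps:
T(N) = 11 + 8*N (T(N) = 11 + N*8 = 11 + 8*N)
s = 58539 (s = 58880 - 341 = 58539)
(261039 + s)*(T(377) + 299910) = (261039 + 58539)*((11 + 8*377) + 299910) = 319578*((11 + 3016) + 299910) = 319578*(3027 + 299910) = 319578*302937 = 96812000586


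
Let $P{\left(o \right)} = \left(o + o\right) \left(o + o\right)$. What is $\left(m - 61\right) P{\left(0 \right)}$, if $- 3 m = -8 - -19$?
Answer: $0$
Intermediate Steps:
$m = - \frac{11}{3}$ ($m = - \frac{-8 - -19}{3} = - \frac{-8 + 19}{3} = \left(- \frac{1}{3}\right) 11 = - \frac{11}{3} \approx -3.6667$)
$P{\left(o \right)} = 4 o^{2}$ ($P{\left(o \right)} = 2 o 2 o = 4 o^{2}$)
$\left(m - 61\right) P{\left(0 \right)} = \left(- \frac{11}{3} - 61\right) 4 \cdot 0^{2} = - \frac{194 \cdot 4 \cdot 0}{3} = \left(- \frac{194}{3}\right) 0 = 0$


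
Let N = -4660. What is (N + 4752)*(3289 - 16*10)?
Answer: 287868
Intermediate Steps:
(N + 4752)*(3289 - 16*10) = (-4660 + 4752)*(3289 - 16*10) = 92*(3289 - 160) = 92*3129 = 287868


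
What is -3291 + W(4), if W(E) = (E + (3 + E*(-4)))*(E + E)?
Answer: -3363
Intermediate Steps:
W(E) = 2*E*(3 - 3*E) (W(E) = (E + (3 - 4*E))*(2*E) = (3 - 3*E)*(2*E) = 2*E*(3 - 3*E))
-3291 + W(4) = -3291 + 6*4*(1 - 1*4) = -3291 + 6*4*(1 - 4) = -3291 + 6*4*(-3) = -3291 - 72 = -3363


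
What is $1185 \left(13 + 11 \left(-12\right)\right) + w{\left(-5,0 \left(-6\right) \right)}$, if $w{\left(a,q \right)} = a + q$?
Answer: $-141020$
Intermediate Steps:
$1185 \left(13 + 11 \left(-12\right)\right) + w{\left(-5,0 \left(-6\right) \right)} = 1185 \left(13 + 11 \left(-12\right)\right) + \left(-5 + 0 \left(-6\right)\right) = 1185 \left(13 - 132\right) + \left(-5 + 0\right) = 1185 \left(-119\right) - 5 = -141015 - 5 = -141020$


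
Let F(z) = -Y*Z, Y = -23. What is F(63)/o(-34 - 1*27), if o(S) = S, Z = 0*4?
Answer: 0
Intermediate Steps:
Z = 0
F(z) = 0 (F(z) = -(-23)*0 = -1*0 = 0)
F(63)/o(-34 - 1*27) = 0/(-34 - 1*27) = 0/(-34 - 27) = 0/(-61) = 0*(-1/61) = 0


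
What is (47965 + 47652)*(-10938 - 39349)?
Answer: -4808292079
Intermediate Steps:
(47965 + 47652)*(-10938 - 39349) = 95617*(-50287) = -4808292079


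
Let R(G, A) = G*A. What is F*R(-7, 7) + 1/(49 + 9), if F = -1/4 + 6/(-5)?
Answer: 41219/580 ≈ 71.067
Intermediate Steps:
R(G, A) = A*G
F = -29/20 (F = -1*¼ + 6*(-⅕) = -¼ - 6/5 = -29/20 ≈ -1.4500)
F*R(-7, 7) + 1/(49 + 9) = -203*(-7)/20 + 1/(49 + 9) = -29/20*(-49) + 1/58 = 1421/20 + 1/58 = 41219/580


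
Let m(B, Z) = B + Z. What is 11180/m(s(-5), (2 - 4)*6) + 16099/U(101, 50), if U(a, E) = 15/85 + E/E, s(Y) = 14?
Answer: 385483/20 ≈ 19274.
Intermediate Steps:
U(a, E) = 20/17 (U(a, E) = 15*(1/85) + 1 = 3/17 + 1 = 20/17)
11180/m(s(-5), (2 - 4)*6) + 16099/U(101, 50) = 11180/(14 + (2 - 4)*6) + 16099/(20/17) = 11180/(14 - 2*6) + 16099*(17/20) = 11180/(14 - 12) + 273683/20 = 11180/2 + 273683/20 = 11180*(1/2) + 273683/20 = 5590 + 273683/20 = 385483/20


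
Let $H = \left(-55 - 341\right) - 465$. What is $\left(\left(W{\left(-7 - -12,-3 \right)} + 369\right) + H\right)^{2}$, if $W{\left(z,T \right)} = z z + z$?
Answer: $213444$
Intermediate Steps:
$H = -861$ ($H = -396 - 465 = -861$)
$W{\left(z,T \right)} = z + z^{2}$ ($W{\left(z,T \right)} = z^{2} + z = z + z^{2}$)
$\left(\left(W{\left(-7 - -12,-3 \right)} + 369\right) + H\right)^{2} = \left(\left(\left(-7 - -12\right) \left(1 - -5\right) + 369\right) - 861\right)^{2} = \left(\left(\left(-7 + 12\right) \left(1 + \left(-7 + 12\right)\right) + 369\right) - 861\right)^{2} = \left(\left(5 \left(1 + 5\right) + 369\right) - 861\right)^{2} = \left(\left(5 \cdot 6 + 369\right) - 861\right)^{2} = \left(\left(30 + 369\right) - 861\right)^{2} = \left(399 - 861\right)^{2} = \left(-462\right)^{2} = 213444$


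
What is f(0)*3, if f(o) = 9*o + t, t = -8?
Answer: -24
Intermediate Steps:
f(o) = -8 + 9*o (f(o) = 9*o - 8 = -8 + 9*o)
f(0)*3 = (-8 + 9*0)*3 = (-8 + 0)*3 = -8*3 = -24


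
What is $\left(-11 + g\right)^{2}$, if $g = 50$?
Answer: $1521$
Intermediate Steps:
$\left(-11 + g\right)^{2} = \left(-11 + 50\right)^{2} = 39^{2} = 1521$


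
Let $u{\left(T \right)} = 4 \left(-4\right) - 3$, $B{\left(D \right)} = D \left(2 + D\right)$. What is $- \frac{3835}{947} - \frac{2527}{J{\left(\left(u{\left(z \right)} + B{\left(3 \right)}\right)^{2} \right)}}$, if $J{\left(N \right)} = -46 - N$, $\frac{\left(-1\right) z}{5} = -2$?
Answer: $\frac{2155299}{58714} \approx 36.708$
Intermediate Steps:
$z = 10$ ($z = \left(-5\right) \left(-2\right) = 10$)
$u{\left(T \right)} = -19$ ($u{\left(T \right)} = -16 - 3 = -19$)
$- \frac{3835}{947} - \frac{2527}{J{\left(\left(u{\left(z \right)} + B{\left(3 \right)}\right)^{2} \right)}} = - \frac{3835}{947} - \frac{2527}{-46 - \left(-19 + 3 \left(2 + 3\right)\right)^{2}} = \left(-3835\right) \frac{1}{947} - \frac{2527}{-46 - \left(-19 + 3 \cdot 5\right)^{2}} = - \frac{3835}{947} - \frac{2527}{-46 - \left(-19 + 15\right)^{2}} = - \frac{3835}{947} - \frac{2527}{-46 - \left(-4\right)^{2}} = - \frac{3835}{947} - \frac{2527}{-46 - 16} = - \frac{3835}{947} - \frac{2527}{-62} = - \frac{3835}{947} - - \frac{2527}{62} = - \frac{3835}{947} + \frac{2527}{62} = \frac{2155299}{58714}$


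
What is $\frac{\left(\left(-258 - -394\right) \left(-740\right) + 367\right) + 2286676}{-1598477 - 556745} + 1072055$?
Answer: $\frac{2310514334807}{2155222} \approx 1.0721 \cdot 10^{6}$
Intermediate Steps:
$\frac{\left(\left(-258 - -394\right) \left(-740\right) + 367\right) + 2286676}{-1598477 - 556745} + 1072055 = \frac{\left(\left(-258 + 394\right) \left(-740\right) + 367\right) + 2286676}{-2155222} + 1072055 = \left(\left(136 \left(-740\right) + 367\right) + 2286676\right) \left(- \frac{1}{2155222}\right) + 1072055 = \left(\left(-100640 + 367\right) + 2286676\right) \left(- \frac{1}{2155222}\right) + 1072055 = \left(-100273 + 2286676\right) \left(- \frac{1}{2155222}\right) + 1072055 = 2186403 \left(- \frac{1}{2155222}\right) + 1072055 = - \frac{2186403}{2155222} + 1072055 = \frac{2310514334807}{2155222}$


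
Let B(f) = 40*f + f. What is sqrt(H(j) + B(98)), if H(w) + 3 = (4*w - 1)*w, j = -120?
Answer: sqrt(61735) ≈ 248.47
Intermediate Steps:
B(f) = 41*f
H(w) = -3 + w*(-1 + 4*w) (H(w) = -3 + (4*w - 1)*w = -3 + (-1 + 4*w)*w = -3 + w*(-1 + 4*w))
sqrt(H(j) + B(98)) = sqrt((-3 - 1*(-120) + 4*(-120)**2) + 41*98) = sqrt((-3 + 120 + 4*14400) + 4018) = sqrt((-3 + 120 + 57600) + 4018) = sqrt(57717 + 4018) = sqrt(61735)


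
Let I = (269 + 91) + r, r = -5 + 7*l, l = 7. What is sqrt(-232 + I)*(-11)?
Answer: -22*sqrt(43) ≈ -144.26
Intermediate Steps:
r = 44 (r = -5 + 7*7 = -5 + 49 = 44)
I = 404 (I = (269 + 91) + 44 = 360 + 44 = 404)
sqrt(-232 + I)*(-11) = sqrt(-232 + 404)*(-11) = sqrt(172)*(-11) = (2*sqrt(43))*(-11) = -22*sqrt(43)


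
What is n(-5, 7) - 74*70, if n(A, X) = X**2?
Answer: -5131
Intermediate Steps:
n(-5, 7) - 74*70 = 7**2 - 74*70 = 49 - 5180 = -5131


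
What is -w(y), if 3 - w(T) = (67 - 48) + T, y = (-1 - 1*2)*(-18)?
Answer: 70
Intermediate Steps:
y = 54 (y = (-1 - 2)*(-18) = -3*(-18) = 54)
w(T) = -16 - T (w(T) = 3 - ((67 - 48) + T) = 3 - (19 + T) = 3 + (-19 - T) = -16 - T)
-w(y) = -(-16 - 1*54) = -(-16 - 54) = -1*(-70) = 70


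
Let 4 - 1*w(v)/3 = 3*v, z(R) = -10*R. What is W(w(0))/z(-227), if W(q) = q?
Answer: 6/1135 ≈ 0.0052863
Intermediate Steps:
w(v) = 12 - 9*v
W(w(0))/z(-227) = (12 - 9*0)/((-10*(-227))) = (12 + 0)/2270 = 12*(1/2270) = 6/1135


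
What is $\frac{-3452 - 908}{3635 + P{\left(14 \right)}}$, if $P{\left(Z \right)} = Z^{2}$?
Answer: $- \frac{4360}{3831} \approx -1.1381$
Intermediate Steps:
$\frac{-3452 - 908}{3635 + P{\left(14 \right)}} = \frac{-3452 - 908}{3635 + 14^{2}} = - \frac{4360}{3635 + 196} = - \frac{4360}{3831}$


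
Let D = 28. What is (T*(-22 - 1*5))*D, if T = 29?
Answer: -21924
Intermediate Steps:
(T*(-22 - 1*5))*D = (29*(-22 - 1*5))*28 = (29*(-22 - 5))*28 = (29*(-27))*28 = -783*28 = -21924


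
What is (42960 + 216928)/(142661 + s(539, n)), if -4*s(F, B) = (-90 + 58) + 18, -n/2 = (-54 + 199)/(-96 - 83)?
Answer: 519776/285329 ≈ 1.8217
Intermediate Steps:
n = 290/179 (n = -2*(-54 + 199)/(-96 - 83) = -290/(-179) = -290*(-1)/179 = -2*(-145/179) = 290/179 ≈ 1.6201)
s(F, B) = 7/2 (s(F, B) = -((-90 + 58) + 18)/4 = -(-32 + 18)/4 = -¼*(-14) = 7/2)
(42960 + 216928)/(142661 + s(539, n)) = (42960 + 216928)/(142661 + 7/2) = 259888/(285329/2) = 259888*(2/285329) = 519776/285329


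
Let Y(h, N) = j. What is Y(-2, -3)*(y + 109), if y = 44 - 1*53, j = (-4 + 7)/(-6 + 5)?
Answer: -300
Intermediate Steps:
j = -3 (j = 3/(-1) = 3*(-1) = -3)
Y(h, N) = -3
y = -9 (y = 44 - 53 = -9)
Y(-2, -3)*(y + 109) = -3*(-9 + 109) = -3*100 = -300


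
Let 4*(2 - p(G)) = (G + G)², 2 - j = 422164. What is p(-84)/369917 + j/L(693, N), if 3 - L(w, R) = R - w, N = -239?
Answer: -156171496044/345872395 ≈ -451.53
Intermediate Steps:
j = -422162 (j = 2 - 1*422164 = 2 - 422164 = -422162)
L(w, R) = 3 + w - R (L(w, R) = 3 - (R - w) = 3 + (w - R) = 3 + w - R)
p(G) = 2 - G² (p(G) = 2 - (G + G)²/4 = 2 - 4*G²/4 = 2 - G²)
p(-84)/369917 + j/L(693, N) = (2 - 1*(-84)²)/369917 - 422162/(3 + 693 - 1*(-239)) = (2 - 1*7056)*(1/369917) - 422162/(3 + 693 + 239) = (2 - 7056)*(1/369917) - 422162/935 = -7054*1/369917 - 422162*1/935 = -7054/369917 - 422162/935 = -156171496044/345872395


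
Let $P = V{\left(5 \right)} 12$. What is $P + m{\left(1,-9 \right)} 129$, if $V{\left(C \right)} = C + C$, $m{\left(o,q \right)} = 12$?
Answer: $1668$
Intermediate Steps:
$V{\left(C \right)} = 2 C$
$P = 120$ ($P = 2 \cdot 5 \cdot 12 = 10 \cdot 12 = 120$)
$P + m{\left(1,-9 \right)} 129 = 120 + 12 \cdot 129 = 120 + 1548 = 1668$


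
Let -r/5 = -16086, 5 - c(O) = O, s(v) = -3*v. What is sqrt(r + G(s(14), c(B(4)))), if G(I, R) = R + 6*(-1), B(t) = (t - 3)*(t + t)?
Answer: sqrt(80421) ≈ 283.59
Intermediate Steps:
B(t) = 2*t*(-3 + t) (B(t) = (-3 + t)*(2*t) = 2*t*(-3 + t))
c(O) = 5 - O
G(I, R) = -6 + R (G(I, R) = R - 6 = -6 + R)
r = 80430 (r = -5*(-16086) = 80430)
sqrt(r + G(s(14), c(B(4)))) = sqrt(80430 + (-6 + (5 - 2*4*(-3 + 4)))) = sqrt(80430 + (-6 + (5 - 2*4))) = sqrt(80430 + (-6 + (5 - 1*8))) = sqrt(80430 + (-6 + (5 - 8))) = sqrt(80430 + (-6 - 3)) = sqrt(80430 - 9) = sqrt(80421)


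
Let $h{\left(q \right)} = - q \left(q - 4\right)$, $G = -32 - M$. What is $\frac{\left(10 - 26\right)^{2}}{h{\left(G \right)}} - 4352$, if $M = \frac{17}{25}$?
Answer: $- \frac{3260630528}{749189} \approx -4352.2$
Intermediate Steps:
$M = \frac{17}{25}$ ($M = 17 \cdot \frac{1}{25} = \frac{17}{25} \approx 0.68$)
$G = - \frac{817}{25}$ ($G = -32 - \frac{17}{25} = - \frac{817}{25} \approx -32.68$)
$h{\left(q \right)} = - q \left(-4 + q\right)$
$\frac{\left(10 - 26\right)^{2}}{h{\left(G \right)}} - 4352 = \frac{\left(10 - 26\right)^{2}}{\left(- \frac{817}{25}\right) \left(4 - - \frac{817}{25}\right)} - 4352 = \frac{\left(-16\right)^{2}}{\left(- \frac{817}{25}\right) \left(4 + \frac{817}{25}\right)} - 4352 = \frac{256}{\left(- \frac{817}{25}\right) \frac{917}{25}} - 4352 = \frac{256}{- \frac{749189}{625}} - 4352 = 256 \left(- \frac{625}{749189}\right) - 4352 = - \frac{160000}{749189} - 4352 = - \frac{3260630528}{749189}$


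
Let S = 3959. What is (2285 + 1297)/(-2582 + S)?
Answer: 398/153 ≈ 2.6013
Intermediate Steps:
(2285 + 1297)/(-2582 + S) = (2285 + 1297)/(-2582 + 3959) = 3582/1377 = 3582*(1/1377) = 398/153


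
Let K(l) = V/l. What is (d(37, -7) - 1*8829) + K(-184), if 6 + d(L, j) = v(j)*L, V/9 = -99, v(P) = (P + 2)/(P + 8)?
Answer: -1658789/184 ≈ -9015.2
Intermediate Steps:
v(P) = (2 + P)/(8 + P)
V = -891 (V = 9*(-99) = -891)
d(L, j) = -6 + L*(2 + j)/(8 + j) (d(L, j) = -6 + ((2 + j)/(8 + j))*L = -6 + L*(2 + j)/(8 + j))
K(l) = -891/l
(d(37, -7) - 1*8829) + K(-184) = ((-48 - 6*(-7) + 37*(2 - 7))/(8 - 7) - 1*8829) - 891/(-184) = ((-48 + 42 + 37*(-5))/1 - 8829) - 891*(-1/184) = (1*(-48 + 42 - 185) - 8829) + 891/184 = (1*(-191) - 8829) + 891/184 = (-191 - 8829) + 891/184 = -9020 + 891/184 = -1658789/184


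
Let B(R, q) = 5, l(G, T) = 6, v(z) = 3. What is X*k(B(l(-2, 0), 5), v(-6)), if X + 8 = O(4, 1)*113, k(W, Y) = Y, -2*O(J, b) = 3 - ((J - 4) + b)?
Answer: -363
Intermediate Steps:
O(J, b) = -7/2 + J/2 + b/2 (O(J, b) = -(3 - ((J - 4) + b))/2 = -(3 - ((-4 + J) + b))/2 = -(3 - (-4 + J + b))/2 = -(3 + (4 - J - b))/2 = -(7 - J - b)/2 = -7/2 + J/2 + b/2)
X = -121 (X = -8 + (-7/2 + (½)*4 + (½)*1)*113 = -8 + (-7/2 + 2 + ½)*113 = -8 - 1*113 = -8 - 113 = -121)
X*k(B(l(-2, 0), 5), v(-6)) = -121*3 = -363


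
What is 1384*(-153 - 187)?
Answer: -470560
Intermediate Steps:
1384*(-153 - 187) = 1384*(-340) = -470560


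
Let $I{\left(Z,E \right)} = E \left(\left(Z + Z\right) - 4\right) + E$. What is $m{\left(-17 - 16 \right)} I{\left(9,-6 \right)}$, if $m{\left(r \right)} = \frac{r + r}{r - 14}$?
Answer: $- \frac{5940}{47} \approx -126.38$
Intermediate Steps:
$m{\left(r \right)} = \frac{2 r}{-14 + r}$
$I{\left(Z,E \right)} = E + E \left(-4 + 2 Z\right)$ ($I{\left(Z,E \right)} = E \left(2 Z - 4\right) + E = E \left(-4 + 2 Z\right) + E = E + E \left(-4 + 2 Z\right)$)
$m{\left(-17 - 16 \right)} I{\left(9,-6 \right)} = \frac{2 \left(-17 - 16\right)}{-14 - 33} \left(- 6 \left(-3 + 2 \cdot 9\right)\right) = 2 \left(-33\right) \frac{1}{-14 - 33} \left(- 6 \left(-3 + 18\right)\right) = 2 \left(-33\right) \frac{1}{-47} \left(\left(-6\right) 15\right) = 2 \left(-33\right) \left(- \frac{1}{47}\right) \left(-90\right) = \frac{66}{47} \left(-90\right) = - \frac{5940}{47}$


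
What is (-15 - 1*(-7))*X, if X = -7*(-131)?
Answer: -7336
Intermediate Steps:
X = 917
(-15 - 1*(-7))*X = (-15 - 1*(-7))*917 = (-15 + 7)*917 = -8*917 = -7336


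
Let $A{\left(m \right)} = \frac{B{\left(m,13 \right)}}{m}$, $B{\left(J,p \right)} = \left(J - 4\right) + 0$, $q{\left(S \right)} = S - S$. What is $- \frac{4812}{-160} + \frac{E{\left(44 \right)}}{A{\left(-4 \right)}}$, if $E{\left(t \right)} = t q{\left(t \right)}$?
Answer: $\frac{1203}{40} \approx 30.075$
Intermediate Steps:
$q{\left(S \right)} = 0$
$E{\left(t \right)} = 0$ ($E{\left(t \right)} = t 0 = 0$)
$B{\left(J,p \right)} = -4 + J$ ($B{\left(J,p \right)} = \left(-4 + J\right) + 0 = -4 + J$)
$A{\left(m \right)} = \frac{-4 + m}{m}$
$- \frac{4812}{-160} + \frac{E{\left(44 \right)}}{A{\left(-4 \right)}} = - \frac{4812}{-160} + \frac{0}{\frac{1}{-4} \left(-4 - 4\right)} = \left(-4812\right) \left(- \frac{1}{160}\right) + \frac{0}{\left(- \frac{1}{4}\right) \left(-8\right)} = \frac{1203}{40} + \frac{0}{2} = \frac{1203}{40} + 0 \cdot \frac{1}{2} = \frac{1203}{40} + 0 = \frac{1203}{40}$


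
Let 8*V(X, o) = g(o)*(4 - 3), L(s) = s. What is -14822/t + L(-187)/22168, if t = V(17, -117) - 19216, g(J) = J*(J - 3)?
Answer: 19135817/22769144 ≈ 0.84043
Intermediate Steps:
g(J) = J*(-3 + J)
V(X, o) = o*(-3 + o)/8 (V(X, o) = ((o*(-3 + o))*(4 - 3))/8 = ((o*(-3 + o))*1)/8 = (o*(-3 + o))/8 = o*(-3 + o)/8)
t = -17461 (t = (⅛)*(-117)*(-3 - 117) - 19216 = (⅛)*(-117)*(-120) - 19216 = 1755 - 19216 = -17461)
-14822/t + L(-187)/22168 = -14822/(-17461) - 187/22168 = -14822*(-1/17461) - 187*1/22168 = 14822/17461 - 11/1304 = 19135817/22769144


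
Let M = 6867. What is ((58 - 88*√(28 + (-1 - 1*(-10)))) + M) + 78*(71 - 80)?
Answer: 6223 - 88*√37 ≈ 5687.7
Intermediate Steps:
((58 - 88*√(28 + (-1 - 1*(-10)))) + M) + 78*(71 - 80) = ((58 - 88*√(28 + (-1 - 1*(-10)))) + 6867) + 78*(71 - 80) = ((58 - 88*√(28 + (-1 + 10))) + 6867) + 78*(-9) = ((58 - 88*√(28 + 9)) + 6867) - 702 = ((58 - 88*√37) + 6867) - 702 = (6925 - 88*√37) - 702 = 6223 - 88*√37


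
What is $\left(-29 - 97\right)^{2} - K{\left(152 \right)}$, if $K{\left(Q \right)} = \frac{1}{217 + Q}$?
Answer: $\frac{5858243}{369} \approx 15876.0$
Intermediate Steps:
$\left(-29 - 97\right)^{2} - K{\left(152 \right)} = \left(-29 - 97\right)^{2} - \frac{1}{217 + 152} = \left(-126\right)^{2} - \frac{1}{369} = 15876 - \frac{1}{369} = \frac{5858243}{369}$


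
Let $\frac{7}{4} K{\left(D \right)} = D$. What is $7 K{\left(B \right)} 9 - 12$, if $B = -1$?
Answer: $-48$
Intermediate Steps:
$K{\left(D \right)} = \frac{4 D}{7}$
$7 K{\left(B \right)} 9 - 12 = 7 \cdot \frac{4}{7} \left(-1\right) 9 - 12 = 7 \left(- \frac{4}{7}\right) 9 - 12 = \left(-4\right) 9 - 12 = -36 - 12 = -48$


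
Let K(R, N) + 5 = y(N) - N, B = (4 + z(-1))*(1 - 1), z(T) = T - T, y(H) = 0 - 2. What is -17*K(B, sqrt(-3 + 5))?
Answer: 119 + 17*sqrt(2) ≈ 143.04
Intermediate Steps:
y(H) = -2
z(T) = 0
B = 0 (B = (4 + 0)*(1 - 1) = 4*0 = 0)
K(R, N) = -7 - N (K(R, N) = -5 + (-2 - N) = -7 - N)
-17*K(B, sqrt(-3 + 5)) = -17*(-7 - sqrt(-3 + 5)) = -17*(-7 - sqrt(2)) = 119 + 17*sqrt(2)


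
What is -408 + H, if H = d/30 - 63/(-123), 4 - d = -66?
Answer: -49834/123 ≈ -405.15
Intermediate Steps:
d = 70 (d = 4 - 1*(-66) = 4 + 66 = 70)
H = 350/123 (H = 70/30 - 63/(-123) = 70*(1/30) - 63*(-1/123) = 7/3 + 21/41 = 350/123 ≈ 2.8455)
-408 + H = -408 + 350/123 = -49834/123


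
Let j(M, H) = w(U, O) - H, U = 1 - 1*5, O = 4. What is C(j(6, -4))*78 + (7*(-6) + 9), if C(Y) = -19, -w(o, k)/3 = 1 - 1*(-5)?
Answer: -1515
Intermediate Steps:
U = -4 (U = 1 - 5 = -4)
w(o, k) = -18 (w(o, k) = -3*(1 - 1*(-5)) = -3*(1 + 5) = -3*6 = -18)
j(M, H) = -18 - H
C(j(6, -4))*78 + (7*(-6) + 9) = -19*78 + (7*(-6) + 9) = -1482 + (-42 + 9) = -1482 - 33 = -1515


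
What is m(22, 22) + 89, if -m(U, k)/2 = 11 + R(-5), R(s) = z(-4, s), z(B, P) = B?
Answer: 75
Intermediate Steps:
R(s) = -4
m(U, k) = -14 (m(U, k) = -2*(11 - 4) = -2*7 = -14)
m(22, 22) + 89 = -14 + 89 = 75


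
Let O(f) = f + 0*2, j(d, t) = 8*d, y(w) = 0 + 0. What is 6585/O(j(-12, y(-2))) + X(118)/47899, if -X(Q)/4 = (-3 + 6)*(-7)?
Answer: -105135617/1532768 ≈ -68.592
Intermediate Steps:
X(Q) = 84 (X(Q) = -4*(-3 + 6)*(-7) = -12*(-7) = -4*(-21) = 84)
y(w) = 0
O(f) = f (O(f) = f + 0 = f)
6585/O(j(-12, y(-2))) + X(118)/47899 = 6585/((8*(-12))) + 84/47899 = 6585/(-96) + 84*(1/47899) = 6585*(-1/96) + 84/47899 = -2195/32 + 84/47899 = -105135617/1532768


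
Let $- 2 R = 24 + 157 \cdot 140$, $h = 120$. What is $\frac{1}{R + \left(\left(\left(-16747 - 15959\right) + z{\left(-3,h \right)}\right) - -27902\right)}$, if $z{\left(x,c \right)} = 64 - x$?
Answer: $- \frac{1}{15739} \approx -6.3536 \cdot 10^{-5}$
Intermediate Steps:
$R = -11002$ ($R = - \frac{24 + 157 \cdot 140}{2} = - \frac{24 + 21980}{2} = \left(- \frac{1}{2}\right) 22004 = -11002$)
$\frac{1}{R + \left(\left(\left(-16747 - 15959\right) + z{\left(-3,h \right)}\right) - -27902\right)} = \frac{1}{-11002 + \left(\left(\left(-16747 - 15959\right) + \left(64 - -3\right)\right) - -27902\right)} = \frac{1}{-11002 + \left(\left(-32706 + \left(64 + 3\right)\right) + 27902\right)} = \frac{1}{-11002 + \left(\left(-32706 + 67\right) + 27902\right)} = \frac{1}{-11002 + \left(-32639 + 27902\right)} = \frac{1}{-11002 - 4737} = \frac{1}{-15739} = - \frac{1}{15739}$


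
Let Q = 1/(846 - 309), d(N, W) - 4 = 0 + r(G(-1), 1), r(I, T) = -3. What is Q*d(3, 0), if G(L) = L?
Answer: 1/537 ≈ 0.0018622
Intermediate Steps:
d(N, W) = 1 (d(N, W) = 4 + (0 - 3) = 4 - 3 = 1)
Q = 1/537 ≈ 0.0018622
Q*d(3, 0) = (1/537)*1 = 1/537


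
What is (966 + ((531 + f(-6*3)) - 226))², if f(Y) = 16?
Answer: 1656369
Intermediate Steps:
(966 + ((531 + f(-6*3)) - 226))² = (966 + ((531 + 16) - 226))² = (966 + (547 - 226))² = (966 + 321)² = 1287² = 1656369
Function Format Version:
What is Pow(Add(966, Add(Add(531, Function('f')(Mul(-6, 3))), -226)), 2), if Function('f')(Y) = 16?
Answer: 1656369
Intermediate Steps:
Pow(Add(966, Add(Add(531, Function('f')(Mul(-6, 3))), -226)), 2) = Pow(Add(966, Add(Add(531, 16), -226)), 2) = Pow(Add(966, Add(547, -226)), 2) = Pow(Add(966, 321), 2) = Pow(1287, 2) = 1656369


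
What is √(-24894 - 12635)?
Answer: I*√37529 ≈ 193.72*I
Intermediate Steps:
√(-24894 - 12635) = √(-37529) = I*√37529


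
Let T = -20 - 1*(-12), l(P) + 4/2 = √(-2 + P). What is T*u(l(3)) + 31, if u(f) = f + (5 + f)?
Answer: 7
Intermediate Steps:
l(P) = -2 + √(-2 + P)
u(f) = 5 + 2*f
T = -8 (T = -20 + 12 = -8)
T*u(l(3)) + 31 = -8*(5 + 2*(-2 + √(-2 + 3))) + 31 = -8*(5 + 2*(-2 + √1)) + 31 = -8*(5 + 2*(-2 + 1)) + 31 = -8*(5 + 2*(-1)) + 31 = -8*(5 - 2) + 31 = -8*3 + 31 = -24 + 31 = 7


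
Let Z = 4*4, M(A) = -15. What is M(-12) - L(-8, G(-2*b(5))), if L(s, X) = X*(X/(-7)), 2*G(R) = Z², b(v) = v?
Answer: 16279/7 ≈ 2325.6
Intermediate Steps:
Z = 16
G(R) = 128 (G(R) = (½)*16² = (½)*256 = 128)
L(s, X) = -X²/7 (L(s, X) = X*(X*(-⅐)) = X*(-X/7) = -X²/7)
M(-12) - L(-8, G(-2*b(5))) = -15 - (-1)*128²/7 = -15 - (-1)*16384/7 = -15 - 1*(-16384/7) = -15 + 16384/7 = 16279/7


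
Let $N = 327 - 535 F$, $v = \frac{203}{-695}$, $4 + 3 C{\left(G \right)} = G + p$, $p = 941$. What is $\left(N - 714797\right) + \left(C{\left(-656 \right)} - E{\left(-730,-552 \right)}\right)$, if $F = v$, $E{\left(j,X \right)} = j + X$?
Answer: $- \frac{297295174}{417} \approx -7.1294 \cdot 10^{5}$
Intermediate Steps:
$C{\left(G \right)} = \frac{937}{3} + \frac{G}{3}$ ($C{\left(G \right)} = - \frac{4}{3} + \frac{G + 941}{3} = - \frac{4}{3} + \frac{941 + G}{3} = - \frac{4}{3} + \left(\frac{941}{3} + \frac{G}{3}\right) = \frac{937}{3} + \frac{G}{3}$)
$E{\left(j,X \right)} = X + j$
$v = - \frac{203}{695}$ ($v = 203 \left(- \frac{1}{695}\right) = - \frac{203}{695} \approx -0.29209$)
$F = - \frac{203}{695} \approx -0.29209$
$N = \frac{67174}{139}$ ($N = 327 - - \frac{21721}{139} = 327 + \frac{21721}{139} = \frac{67174}{139} \approx 483.27$)
$\left(N - 714797\right) + \left(C{\left(-656 \right)} - E{\left(-730,-552 \right)}\right) = \left(\frac{67174}{139} - 714797\right) + \left(\left(\frac{937}{3} + \frac{1}{3} \left(-656\right)\right) - \left(-552 - 730\right)\right) = - \frac{99289609}{139} + \left(\left(\frac{937}{3} - \frac{656}{3}\right) - -1282\right) = - \frac{99289609}{139} + \left(\frac{281}{3} + 1282\right) = - \frac{99289609}{139} + \frac{4127}{3} = - \frac{297295174}{417}$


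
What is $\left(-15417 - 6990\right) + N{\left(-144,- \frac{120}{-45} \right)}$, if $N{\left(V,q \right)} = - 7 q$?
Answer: $- \frac{67277}{3} \approx -22426.0$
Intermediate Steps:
$\left(-15417 - 6990\right) + N{\left(-144,- \frac{120}{-45} \right)} = \left(-15417 - 6990\right) - 7 \left(- \frac{120}{-45}\right) = -22407 - 7 \left(\left(-120\right) \left(- \frac{1}{45}\right)\right) = -22407 - \frac{56}{3} = - \frac{67277}{3}$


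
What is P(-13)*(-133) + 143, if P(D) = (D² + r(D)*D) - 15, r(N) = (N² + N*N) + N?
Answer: 541586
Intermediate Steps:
r(N) = N + 2*N² (r(N) = (N² + N²) + N = 2*N² + N = N + 2*N²)
P(D) = -15 + D² + D²*(1 + 2*D) (P(D) = (D² + (D*(1 + 2*D))*D) - 15 = (D² + D²*(1 + 2*D)) - 15 = -15 + D² + D²*(1 + 2*D))
P(-13)*(-133) + 143 = (-15 + 2*(-13)² + 2*(-13)³)*(-133) + 143 = (-15 + 2*169 + 2*(-2197))*(-133) + 143 = (-15 + 338 - 4394)*(-133) + 143 = -4071*(-133) + 143 = 541443 + 143 = 541586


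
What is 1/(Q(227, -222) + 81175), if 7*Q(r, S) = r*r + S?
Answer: 7/619532 ≈ 1.1299e-5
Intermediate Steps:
Q(r, S) = S/7 + r²/7 (Q(r, S) = (r*r + S)/7 = (r² + S)/7 = (S + r²)/7 = S/7 + r²/7)
1/(Q(227, -222) + 81175) = 1/(((⅐)*(-222) + (⅐)*227²) + 81175) = 1/((-222/7 + (⅐)*51529) + 81175) = 1/((-222/7 + 51529/7) + 81175) = 1/(51307/7 + 81175) = 1/(619532/7) = 7/619532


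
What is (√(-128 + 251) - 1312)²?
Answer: (1312 - √123)² ≈ 1.6924e+6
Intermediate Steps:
(√(-128 + 251) - 1312)² = (√123 - 1312)² = (-1312 + √123)²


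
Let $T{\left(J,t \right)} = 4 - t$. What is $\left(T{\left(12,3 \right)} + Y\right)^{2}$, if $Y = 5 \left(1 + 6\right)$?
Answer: $1296$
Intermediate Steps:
$Y = 35$ ($Y = 5 \cdot 7 = 35$)
$\left(T{\left(12,3 \right)} + Y\right)^{2} = \left(\left(4 - 3\right) + 35\right)^{2} = \left(1 + 35\right)^{2} = 36^{2} = 1296$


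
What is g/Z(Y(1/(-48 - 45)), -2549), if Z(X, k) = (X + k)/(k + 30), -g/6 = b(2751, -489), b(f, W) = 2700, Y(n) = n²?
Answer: -3529466622/220463 ≈ -16009.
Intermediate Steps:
g = -16200 (g = -6*2700 = -16200)
Z(X, k) = (X + k)/(30 + k)
g/Z(Y(1/(-48 - 45)), -2549) = -16200*(30 - 2549)/((1/(-48 - 45))² - 2549) = -16200*(-2519/((1/(-93))² - 2549)) = -16200*(-2519/((-1/93)² - 2549)) = -16200*(-2519/(1/8649 - 2549)) = -16200/((-1/2519*(-22046300/8649))) = -16200/22046300/21786831 = -16200*21786831/22046300 = -3529466622/220463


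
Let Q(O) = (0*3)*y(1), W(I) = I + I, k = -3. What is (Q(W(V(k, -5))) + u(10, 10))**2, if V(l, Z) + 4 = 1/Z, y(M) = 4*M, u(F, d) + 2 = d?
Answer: 64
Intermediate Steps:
u(F, d) = -2 + d
V(l, Z) = -4 + 1/Z
W(I) = 2*I
Q(O) = 0 (Q(O) = (0*3)*(4*1) = 0*4 = 0)
(Q(W(V(k, -5))) + u(10, 10))**2 = (0 + (-2 + 10))**2 = (0 + 8)**2 = 8**2 = 64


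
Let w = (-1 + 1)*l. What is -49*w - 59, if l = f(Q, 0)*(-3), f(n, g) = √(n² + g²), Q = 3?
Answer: -59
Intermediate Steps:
f(n, g) = √(g² + n²)
l = -9 (l = √(0² + 3²)*(-3) = √(0 + 9)*(-3) = √9*(-3) = 3*(-3) = -9)
w = 0 (w = (-1 + 1)*(-9) = 0*(-9) = 0)
-49*w - 59 = -49*0 - 59 = 0 - 59 = -59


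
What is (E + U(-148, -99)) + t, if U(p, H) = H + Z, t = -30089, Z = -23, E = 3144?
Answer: -27067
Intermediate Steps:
U(p, H) = -23 + H (U(p, H) = H - 23 = -23 + H)
(E + U(-148, -99)) + t = (3144 + (-23 - 99)) - 30089 = (3144 - 122) - 30089 = 3022 - 30089 = -27067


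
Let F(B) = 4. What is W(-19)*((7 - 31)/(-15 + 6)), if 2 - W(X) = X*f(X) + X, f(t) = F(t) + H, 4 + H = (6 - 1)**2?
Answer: 3968/3 ≈ 1322.7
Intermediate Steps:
H = 21 (H = -4 + (6 - 1)**2 = -4 + 5**2 = -4 + 25 = 21)
f(t) = 25 (f(t) = 4 + 21 = 25)
W(X) = 2 - 26*X (W(X) = 2 - (X*25 + X) = 2 - (25*X + X) = 2 - 26*X)
W(-19)*((7 - 31)/(-15 + 6)) = (2 - 26*(-19))*((7 - 31)/(-15 + 6)) = (2 + 494)*(-24/(-9)) = 496*(-24*(-1/9)) = 496*(8/3) = 3968/3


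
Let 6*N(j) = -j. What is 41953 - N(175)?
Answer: 251893/6 ≈ 41982.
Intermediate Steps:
N(j) = -j/6 (N(j) = (-j)/6 = -j/6)
41953 - N(175) = 41953 - (-1)*175/6 = 41953 - 1*(-175/6) = 41953 + 175/6 = 251893/6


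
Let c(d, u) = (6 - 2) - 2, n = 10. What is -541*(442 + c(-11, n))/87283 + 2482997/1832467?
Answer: -123244609/88220197 ≈ -1.3970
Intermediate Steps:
c(d, u) = 2 (c(d, u) = 4 - 2 = 2)
-541*(442 + c(-11, n))/87283 + 2482997/1832467 = -541*(442 + 2)/87283 + 2482997/1832467 = -541*444*(1/87283) + 2482997*(1/1832467) = -240204*1/87283 + 2482997/1832467 = -6492/2359 + 2482997/1832467 = -123244609/88220197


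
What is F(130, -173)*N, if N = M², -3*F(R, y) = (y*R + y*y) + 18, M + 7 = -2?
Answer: -201339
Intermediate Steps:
M = -9 (M = -7 - 2 = -9)
F(R, y) = -6 - y²/3 - R*y/3 (F(R, y) = -((y*R + y*y) + 18)/3 = -((R*y + y²) + 18)/3 = -((y² + R*y) + 18)/3 = -(18 + y² + R*y)/3 = -6 - y²/3 - R*y/3)
N = 81 (N = (-9)² = 81)
F(130, -173)*N = (-6 - ⅓*(-173)² - ⅓*130*(-173))*81 = (-6 - ⅓*29929 + 22490/3)*81 = (-6 - 29929/3 + 22490/3)*81 = -7457/3*81 = -201339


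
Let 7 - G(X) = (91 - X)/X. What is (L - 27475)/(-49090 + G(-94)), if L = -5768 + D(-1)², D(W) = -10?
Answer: 3115442/4613617 ≈ 0.67527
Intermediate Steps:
L = -5668 (L = -5768 + (-10)² = -5768 + 100 = -5668)
G(X) = 7 - (91 - X)/X
(L - 27475)/(-49090 + G(-94)) = (-5668 - 27475)/(-49090 + (8 - 91/(-94))) = -33143/(-49090 + (8 - 91*(-1/94))) = -33143/(-49090 + (8 + 91/94)) = -33143/(-49090 + 843/94) = -33143/(-4613617/94) = -33143*(-94/4613617) = 3115442/4613617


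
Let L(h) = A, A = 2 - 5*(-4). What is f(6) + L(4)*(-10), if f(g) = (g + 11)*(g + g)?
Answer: -16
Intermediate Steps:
A = 22 (A = 2 + 20 = 22)
L(h) = 22
f(g) = 2*g*(11 + g) (f(g) = (11 + g)*(2*g) = 2*g*(11 + g))
f(6) + L(4)*(-10) = 2*6*(11 + 6) + 22*(-10) = 2*6*17 - 220 = 204 - 220 = -16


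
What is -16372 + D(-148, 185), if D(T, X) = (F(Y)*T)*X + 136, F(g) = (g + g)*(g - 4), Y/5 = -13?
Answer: -245614836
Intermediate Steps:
Y = -65 (Y = 5*(-13) = -65)
F(g) = 2*g*(-4 + g) (F(g) = (2*g)*(-4 + g) = 2*g*(-4 + g))
D(T, X) = 136 + 8970*T*X (D(T, X) = ((2*(-65)*(-4 - 65))*T)*X + 136 = ((2*(-65)*(-69))*T)*X + 136 = (8970*T)*X + 136 = 8970*T*X + 136 = 136 + 8970*T*X)
-16372 + D(-148, 185) = -16372 + (136 + 8970*(-148)*185) = -16372 + (136 - 245598600) = -16372 - 245598464 = -245614836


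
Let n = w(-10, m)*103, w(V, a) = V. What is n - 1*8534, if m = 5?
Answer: -9564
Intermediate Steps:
n = -1030 (n = -10*103 = -1030)
n - 1*8534 = -1030 - 1*8534 = -1030 - 8534 = -9564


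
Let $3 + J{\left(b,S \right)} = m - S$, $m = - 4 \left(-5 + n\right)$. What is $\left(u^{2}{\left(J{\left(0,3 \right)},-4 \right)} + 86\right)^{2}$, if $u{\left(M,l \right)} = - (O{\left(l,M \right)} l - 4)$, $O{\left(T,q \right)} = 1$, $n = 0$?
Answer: $22500$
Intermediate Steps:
$m = 20$ ($m = - 4 \left(-5 + 0\right) = \left(-4\right) \left(-5\right) = 20$)
$J{\left(b,S \right)} = 17 - S$ ($J{\left(b,S \right)} = -3 - \left(-20 + S\right) = 17 - S$)
$u{\left(M,l \right)} = 4 - l$ ($u{\left(M,l \right)} = - (1 l - 4) = - (l - 4) = - (-4 + l) = 4 - l$)
$\left(u^{2}{\left(J{\left(0,3 \right)},-4 \right)} + 86\right)^{2} = \left(\left(4 - -4\right)^{2} + 86\right)^{2} = \left(\left(4 + 4\right)^{2} + 86\right)^{2} = \left(8^{2} + 86\right)^{2} = \left(64 + 86\right)^{2} = 150^{2} = 22500$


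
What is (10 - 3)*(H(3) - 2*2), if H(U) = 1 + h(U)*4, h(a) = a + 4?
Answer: 175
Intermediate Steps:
h(a) = 4 + a
H(U) = 17 + 4*U (H(U) = 1 + (4 + U)*4 = 1 + (16 + 4*U) = 17 + 4*U)
(10 - 3)*(H(3) - 2*2) = (10 - 3)*((17 + 4*3) - 2*2) = 7*((17 + 12) - 4) = 7*(29 - 4) = 7*25 = 175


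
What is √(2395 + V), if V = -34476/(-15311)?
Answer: √561979858831/15311 ≈ 48.962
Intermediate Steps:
V = 34476/15311 (V = -34476*(-1/15311) = 34476/15311 ≈ 2.2517)
√(2395 + V) = √(2395 + 34476/15311) = √(36704321/15311) = √561979858831/15311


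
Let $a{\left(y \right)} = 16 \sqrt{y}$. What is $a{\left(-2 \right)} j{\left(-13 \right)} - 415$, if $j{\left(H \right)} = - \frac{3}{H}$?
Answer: $-415 + \frac{48 i \sqrt{2}}{13} \approx -415.0 + 5.2217 i$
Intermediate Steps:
$a{\left(-2 \right)} j{\left(-13 \right)} - 415 = 16 \sqrt{-2} \left(- \frac{3}{-13}\right) - 415 = 16 i \sqrt{2} \left(\left(-3\right) \left(- \frac{1}{13}\right)\right) - 415 = 16 i \sqrt{2} \cdot \frac{3}{13} - 415 = \frac{48 i \sqrt{2}}{13} - 415 = -415 + \frac{48 i \sqrt{2}}{13}$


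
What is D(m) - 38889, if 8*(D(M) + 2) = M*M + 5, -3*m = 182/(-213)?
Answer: -127038021359/3266568 ≈ -38890.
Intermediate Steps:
m = 182/639 (m = -182/(3*(-213)) = -182*(-1)/(3*213) = -⅓*(-182/213) = 182/639 ≈ 0.28482)
D(M) = -11/8 + M²/8 (D(M) = -2 + (M*M + 5)/8 = -2 + (M² + 5)/8 = -2 + (5 + M²)/8 = -2 + (5/8 + M²/8) = -11/8 + M²/8)
D(m) - 38889 = (-11/8 + (182/639)²/8) - 38889 = (-11/8 + (⅛)*(33124/408321)) - 38889 = (-11/8 + 8281/816642) - 38889 = -4458407/3266568 - 38889 = -127038021359/3266568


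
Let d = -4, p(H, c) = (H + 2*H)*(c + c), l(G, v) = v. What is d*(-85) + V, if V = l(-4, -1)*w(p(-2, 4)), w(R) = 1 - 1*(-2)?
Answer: 337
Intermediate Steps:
p(H, c) = 6*H*c (p(H, c) = (3*H)*(2*c) = 6*H*c)
w(R) = 3 (w(R) = 1 + 2 = 3)
V = -3 (V = -1*3 = -3)
d*(-85) + V = -4*(-85) - 3 = 340 - 3 = 337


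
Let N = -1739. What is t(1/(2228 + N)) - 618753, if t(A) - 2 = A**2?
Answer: -147956357870/239121 ≈ -6.1875e+5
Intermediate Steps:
t(A) = 2 + A**2
t(1/(2228 + N)) - 618753 = (2 + (1/(2228 - 1739))**2) - 618753 = (2 + (1/489)**2) - 618753 = (2 + 1/239121) - 618753 = 478243/239121 - 618753 = -147956357870/239121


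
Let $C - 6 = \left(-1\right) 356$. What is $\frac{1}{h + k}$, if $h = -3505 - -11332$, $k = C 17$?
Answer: $\frac{1}{1877} \approx 0.00053276$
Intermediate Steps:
$C = -350$ ($C = 6 - 356 = -350$)
$k = -5950$ ($k = \left(-350\right) 17 = -5950$)
$h = 7827$ ($h = -3505 + 11332 = 7827$)
$\frac{1}{h + k} = \frac{1}{7827 - 5950} = \frac{1}{1877}$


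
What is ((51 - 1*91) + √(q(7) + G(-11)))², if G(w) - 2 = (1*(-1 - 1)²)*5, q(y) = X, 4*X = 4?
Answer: (40 - √23)² ≈ 1239.3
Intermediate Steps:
X = 1 (X = (¼)*4 = 1)
q(y) = 1
G(w) = 22 (G(w) = 2 + (1*(-1 - 1)²)*5 = 2 + (1*(-2)²)*5 = 2 + (1*4)*5 = 2 + 4*5 = 2 + 20 = 22)
((51 - 1*91) + √(q(7) + G(-11)))² = ((51 - 1*91) + √(1 + 22))² = ((51 - 91) + √23)² = (-40 + √23)²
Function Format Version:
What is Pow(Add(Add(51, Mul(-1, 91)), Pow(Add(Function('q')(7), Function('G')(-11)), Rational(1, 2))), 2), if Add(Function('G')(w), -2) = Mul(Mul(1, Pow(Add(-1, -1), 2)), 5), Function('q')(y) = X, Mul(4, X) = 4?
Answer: Pow(Add(40, Mul(-1, Pow(23, Rational(1, 2)))), 2) ≈ 1239.3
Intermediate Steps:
X = 1 (X = Mul(Rational(1, 4), 4) = 1)
Function('q')(y) = 1
Function('G')(w) = 22 (Function('G')(w) = Add(2, Mul(Mul(1, Pow(Add(-1, -1), 2)), 5)) = Add(2, Mul(Mul(1, Pow(-2, 2)), 5)) = Add(2, Mul(Mul(1, 4), 5)) = Add(2, Mul(4, 5)) = Add(2, 20) = 22)
Pow(Add(Add(51, Mul(-1, 91)), Pow(Add(Function('q')(7), Function('G')(-11)), Rational(1, 2))), 2) = Pow(Add(Add(51, Mul(-1, 91)), Pow(Add(1, 22), Rational(1, 2))), 2) = Pow(Add(Add(51, -91), Pow(23, Rational(1, 2))), 2) = Pow(Add(-40, Pow(23, Rational(1, 2))), 2)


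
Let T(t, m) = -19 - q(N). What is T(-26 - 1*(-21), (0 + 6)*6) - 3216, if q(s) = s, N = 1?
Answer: -3236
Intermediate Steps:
T(t, m) = -20 (T(t, m) = -19 - 1*1 = -19 - 1 = -20)
T(-26 - 1*(-21), (0 + 6)*6) - 3216 = -20 - 3216 = -3236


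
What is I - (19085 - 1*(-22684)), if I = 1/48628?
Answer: -2031142931/48628 ≈ -41769.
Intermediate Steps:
I = 1/48628 ≈ 2.0564e-5
I - (19085 - 1*(-22684)) = 1/48628 - (19085 - 1*(-22684)) = 1/48628 - (19085 + 22684) = 1/48628 - 1*41769 = 1/48628 - 41769 = -2031142931/48628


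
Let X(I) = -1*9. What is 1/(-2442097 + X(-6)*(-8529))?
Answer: -1/2365336 ≈ -4.2277e-7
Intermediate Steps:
X(I) = -9
1/(-2442097 + X(-6)*(-8529)) = 1/(-2442097 - 9*(-8529)) = 1/(-2442097 + 76761) = 1/(-2365336) = -1/2365336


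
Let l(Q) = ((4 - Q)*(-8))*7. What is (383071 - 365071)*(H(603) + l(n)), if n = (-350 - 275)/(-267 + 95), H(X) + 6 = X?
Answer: 446202000/43 ≈ 1.0377e+7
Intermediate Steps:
H(X) = -6 + X
n = 625/172 (n = -625/(-172) = -625*(-1/172) = 625/172 ≈ 3.6337)
l(Q) = -224 + 56*Q (l(Q) = (-32 + 8*Q)*7 = -224 + 56*Q)
(383071 - 365071)*(H(603) + l(n)) = (383071 - 365071)*((-6 + 603) + (-224 + 56*(625/172))) = 18000*(597 + (-224 + 8750/43)) = 18000*(597 - 882/43) = 18000*(24789/43) = 446202000/43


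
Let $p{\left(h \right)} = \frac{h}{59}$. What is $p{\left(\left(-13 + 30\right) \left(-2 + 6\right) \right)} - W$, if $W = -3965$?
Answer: $\frac{234003}{59} \approx 3966.2$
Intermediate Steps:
$p{\left(h \right)} = \frac{h}{59}$ ($p{\left(h \right)} = h \frac{1}{59} = \frac{h}{59}$)
$p{\left(\left(-13 + 30\right) \left(-2 + 6\right) \right)} - W = \frac{\left(-13 + 30\right) \left(-2 + 6\right)}{59} - -3965 = \frac{17 \cdot 4}{59} + 3965 = \frac{1}{59} \cdot 68 + 3965 = \frac{68}{59} + 3965 = \frac{234003}{59}$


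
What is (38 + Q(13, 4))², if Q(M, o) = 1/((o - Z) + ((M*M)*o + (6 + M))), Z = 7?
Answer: 691532209/478864 ≈ 1444.1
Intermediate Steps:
Q(M, o) = 1/(-1 + M + o + o*M²) (Q(M, o) = 1/((o - 1*7) + ((M*M)*o + (6 + M))) = 1/((o - 7) + (M²*o + (6 + M))) = 1/((-7 + o) + (o*M² + (6 + M))) = 1/((-7 + o) + (6 + M + o*M²)) = 1/(-1 + M + o + o*M²))
(38 + Q(13, 4))² = (38 + 1/(-1 + 13 + 4 + 4*13²))² = (38 + 1/(-1 + 13 + 4 + 4*169))² = (38 + 1/(-1 + 13 + 4 + 676))² = (38 + 1/692)² = (26297/692)² = 691532209/478864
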